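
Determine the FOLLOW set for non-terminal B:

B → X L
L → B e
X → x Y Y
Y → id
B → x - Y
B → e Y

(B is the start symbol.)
{ $, 'e' }

B is the start symbol, so $ ∈ FOLLOW(B).
In L → B e: B is followed by e, add FIRST(e) \ {ε} = { 'e' }

Taking the union: FOLLOW(B) = { $, 'e' }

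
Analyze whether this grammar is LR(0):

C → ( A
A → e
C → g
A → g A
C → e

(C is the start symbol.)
Yes, the grammar is LR(0)

A grammar is LR(0) if no state in the canonical LR(0) collection has:
  - both a shift item (dot before a terminal) and a complete item (shift-reduce conflict), or
  - two or more complete items (reduce-reduce conflict; the accept item [C' → C .] counts as a complete item here).

Augment with C' → C and build the canonical LR(0) collection (I0 = CLOSURE({[C' → . C]}), then GOTO on every symbol after a dot until no new states appear). It has 9 states:
  I0: { [C → . ( A], [C → . e], [C → . g], [C' → . C] }  — shift
  I1: { [A → . e], [A → . g A], [C → ( . A] }  — shift
  I2: { [C' → C .] }  — accept
  I3: { [C → e .] }  — reduce
  I4: { [C → g .] }  — reduce
  I5: { [C → ( A .] }  — reduce
  I6: { [A → e .] }  — reduce
  I7: { [A → . e], [A → . g A], [A → g . A] }  — shift
  I8: { [A → g A .] }  — reduce

Every state is either a pure shift/goto state or contains exactly one complete item and nothing to shift — no conflicts. The grammar is LR(0).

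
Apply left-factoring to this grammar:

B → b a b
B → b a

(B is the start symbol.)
B → b a B'
B' → b
B' → ε

Left-factoring transforms A → αβ₁ | αβ₂ into A → αA' and A' → β₁ | β₂
(α is the longest common prefix among the alternatives). Repeat until
no nonterminal has two alternatives with a common prefix.

Round 1: B has alternatives sharing prefix 'b a'. Introduce B': B → b a B'
  Add: B' → b
  Add: B' → ε

No remaining common prefixes — done.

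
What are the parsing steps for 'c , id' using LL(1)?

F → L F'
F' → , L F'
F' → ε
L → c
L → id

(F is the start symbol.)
LL(1) parsing maintains a stack (initially the start symbol over $) and the input. At each step: if the stack top is a terminal, match it against the current input token; if it is a non-terminal N, replace it with the RHS of M[N, lookahead] (the unique production whose predict set contains the lookahead).

Stack is shown with the top on the left.

Stack     Input     Action
--------------------------
F $       c , id $  output F → L F'
L F' $    c , id $  output L → c
c F' $    c , id $  match 'c'
F' $      , id $    output F' → , L F'
, L F' $  , id $    match ','
L F' $    id $      output L → id
id F' $   id $      match 'id'
F' $      $         output F' → ε
$         $         accept

The string is accepted.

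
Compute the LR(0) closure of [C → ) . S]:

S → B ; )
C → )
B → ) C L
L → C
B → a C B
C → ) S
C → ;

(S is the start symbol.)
{ [B → . ) C L], [B → . a C B], [C → ) . S], [S → . B ; )] }

Start with: [C → ) . S]
  [C → ) . S] has the dot before S: add [S → . B ; )]
  [S → . B ; )] has the dot before B: add [B → . ) C L], [B → . a C B]
No further items can be added.

CLOSURE = { [B → . ) C L], [B → . a C B], [C → ) . S], [S → . B ; )] }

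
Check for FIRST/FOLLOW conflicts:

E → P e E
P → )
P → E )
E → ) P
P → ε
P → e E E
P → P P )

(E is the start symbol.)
Yes. P → ')' with FOLLOW(P) on { ')' }; P → E ')' with FOLLOW(P) on { ')', 'e' }; P → e E E with FOLLOW(P) on { 'e' }; P → P P ')' with FOLLOW(P) on { ')', 'e' }

A FIRST/FOLLOW conflict occurs when a non-terminal N has a nullable alternative N → β (β ⇒* ε) and another alternative N → α with FIRST(α) ∩ FOLLOW(N) ≠ ∅: on such a lookahead the parser cannot decide between expanding α and letting N vanish via β.

Nullable non-terminals: P.
FIRST sets used below: FIRST(E) = { ')', 'e' }, FIRST(P) = { ')', 'e', ε }

P: nullable alternative(s) P → ε; FOLLOW(P) = { $, ')', 'e' }
  P → ): FIRST \ {ε} = { ')' } — overlaps FOLLOW(P) on { ')' }: CONFLICT
  P → E ): FIRST \ {ε} = { ')', 'e' } — overlaps FOLLOW(P) on { ')', 'e' }: CONFLICT
  P → ε: FIRST \ {ε} = { } — this is the only nullable alternative, skip
  P → e E E: FIRST \ {ε} = { 'e' } — overlaps FOLLOW(P) on { 'e' }: CONFLICT
  P → P P ): FIRST \ {ε} = { ')', 'e' } — overlaps FOLLOW(P) on { ')', 'e' }: CONFLICT

E has no nullable alternative, so no FIRST/FOLLOW check is needed there.

So the grammar has 4 FIRST/FOLLOW conflicts (marked CONFLICT above).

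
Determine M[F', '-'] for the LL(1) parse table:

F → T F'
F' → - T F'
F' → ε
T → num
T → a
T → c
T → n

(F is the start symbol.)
F' → - T F'

To find M[F', '-'], we find productions for F' where '-' is in the predict set (PREDICT(N → α) = (FIRST(α) \ {ε}) ∪ (FOLLOW(N) if α ⇒* ε)).

Relevant sets:
  FOLLOW(F') = { $ }

F' → - T F': PREDICT = { '-' }
  '-' is in predict set, so this production goes in M[F', '-']
F' → ε: PREDICT = { $ }

M[F', '-'] = F' → - T F'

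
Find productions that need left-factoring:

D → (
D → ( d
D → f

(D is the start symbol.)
Left-factoring is needed when two productions for the same non-terminal
share a common prefix on the right-hand side.

Productions for D:
  D → (
  D → ( d
  D → f

Found common prefix '(' in productions for D

Answer: Yes, D has productions with common prefix '('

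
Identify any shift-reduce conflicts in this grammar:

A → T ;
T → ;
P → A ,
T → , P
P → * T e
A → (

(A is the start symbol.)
A shift-reduce conflict occurs when an LR(0) state has both:
  - a complete (reduce) item [A → α .] (dot at the end), and
  - a shift item [B → β . c γ] (dot before a terminal).

Augment with A' → A and build the canonical LR(0) collection (I0 = CLOSURE({[A' → . A]}), then GOTO on every symbol after a dot until no new states appear). It has 13 states:
  I0: { [A → . (], [A → . T ;], [A' → . A], [T → . , P], [T → . ;] }  — shift
  I1: { [A → ( .] }  — reduce
  I2: { [A → . (], [A → . T ;], [P → . * T e], [P → . A ,], [T → , . P], [T → . , P], [T → . ;] }  — shift
  I3: { [T → ; .] }  — reduce
  I4: { [A' → A .] }  — accept
  I5: { [A → T . ;] }  — shift
  I6: { [A → T ; .] }  — reduce
  I7: { [P → * . T e], [T → . , P], [T → . ;] }  — shift
  I8: { [P → A . ,] }  — shift
  I9: { [T → , P .] }  — reduce
  I10: { [P → A , .] }  — reduce
  I11: { [P → * T . e] }  — shift
  I12: { [P → * T e .] }  — reduce

No state contains both a complete item and a shift item.

Answer: No shift-reduce conflicts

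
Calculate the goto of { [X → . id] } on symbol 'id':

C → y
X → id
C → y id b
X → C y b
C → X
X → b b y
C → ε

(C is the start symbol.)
GOTO(I, 'id') = CLOSURE({ [A → αX.β] : [A → α.Xβ] ∈ I, X = 'id' })

Items with dot before 'id', with the dot advanced:
  [X → . id] → [X → id .]
Closure adds nothing (no advanced item has the dot before a non-terminal).

GOTO = { [X → id .] }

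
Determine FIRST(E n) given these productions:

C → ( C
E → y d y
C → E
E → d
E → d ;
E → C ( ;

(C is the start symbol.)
{ '(', 'd', 'y' }

FIRST sets of the non-terminals involved (from the grammar, by fixed-point iteration):
  FIRST(E) = { '(', 'd', 'y' }

To compute FIRST(E n), process the symbols left to right:
Symbol E is a non-terminal. Add FIRST(E) \ {ε} = { '(', 'd', 'y' }
E is not nullable (ε ∉ FIRST(E)), so stop here.
FIRST(E n) = { '(', 'd', 'y' }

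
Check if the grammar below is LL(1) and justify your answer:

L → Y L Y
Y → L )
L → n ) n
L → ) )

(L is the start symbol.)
A grammar is LL(1) if for each non-terminal N with multiple productions, the predict sets of those productions are pairwise disjoint, where PREDICT(N → α) = (FIRST(α) \ {ε}) ∪ (FOLLOW(N) if α ⇒* ε).

Relevant sets:
  FIRST(Y) = { ')', 'n' }

For L:
  PREDICT(L → Y L Y) = { ')', 'n' }
  PREDICT(L → n ')' n) = { 'n' }
  PREDICT(L → ')' ')') = { ')' }
Y has a single production, so nothing to check there.

Conflict found: Predict set conflict for L: { 'n' }
The grammar is NOT LL(1).

Answer: No. Predict set conflict for L: { 'n' }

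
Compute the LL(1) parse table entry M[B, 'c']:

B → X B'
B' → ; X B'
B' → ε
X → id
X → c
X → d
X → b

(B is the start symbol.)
To find M[B, 'c'], we find productions for B where 'c' is in the predict set (PREDICT(N → α) = (FIRST(α) \ {ε}) ∪ (FOLLOW(N) if α ⇒* ε)).

Relevant sets:
  FIRST(X) = { 'b', 'c', 'd', 'id' }

B → X B': PREDICT = { 'b', 'c', 'd', 'id' }
  'c' is in predict set, so this production goes in M[B, 'c']

M[B, 'c'] = B → X B'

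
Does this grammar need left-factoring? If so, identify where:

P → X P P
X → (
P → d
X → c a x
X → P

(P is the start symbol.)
No, left-factoring is not needed

Left-factoring is needed when two productions for the same non-terminal
share a common prefix on the right-hand side.

Productions for P:
  P → X P P
  P → d
Productions for X:
  X → (
  X → c a x
  X → P

No common prefixes found.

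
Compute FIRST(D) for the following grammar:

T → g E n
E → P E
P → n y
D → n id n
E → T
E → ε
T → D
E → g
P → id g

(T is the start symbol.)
To compute FIRST(D), examine every production with D on the left-hand side, reading each right-hand side left to right until a non-nullable symbol is reached.

From D → n id n:
  - n is a terminal: add 'n' and stop

Collecting: FIRST(D) = { 'n' }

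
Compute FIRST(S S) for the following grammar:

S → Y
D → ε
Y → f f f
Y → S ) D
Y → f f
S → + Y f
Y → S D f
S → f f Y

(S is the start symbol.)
FIRST sets of the non-terminals involved (from the grammar, by fixed-point iteration):
  FIRST(S) = { '+', 'f' }

To compute FIRST(S S), process the symbols left to right:
Symbol S is a non-terminal. Add FIRST(S) \ {ε} = { '+', 'f' }
S is not nullable (ε ∉ FIRST(S)), so stop here.
FIRST(S S) = { '+', 'f' }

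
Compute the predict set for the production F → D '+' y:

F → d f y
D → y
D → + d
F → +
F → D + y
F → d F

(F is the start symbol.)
PREDICT(F → D '+' y) = (FIRST(RHS) \ {ε}) ∪ (FOLLOW(F) if ε ∈ FIRST(RHS), i.e. RHS ⇒* ε)
FIRST(D) = { '+', 'y' }
FIRST(D '+' y) = { '+', 'y' }
ε ∉ FIRST(D '+' y), so FOLLOW(F) is not added.
PREDICT(F → D '+' y) = { '+', 'y' }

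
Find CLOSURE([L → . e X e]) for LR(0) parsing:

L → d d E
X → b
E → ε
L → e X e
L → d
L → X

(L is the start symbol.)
Start with: [L → . e X e]
The dot precedes the terminal e, so nothing is added.

CLOSURE = { [L → . e X e] }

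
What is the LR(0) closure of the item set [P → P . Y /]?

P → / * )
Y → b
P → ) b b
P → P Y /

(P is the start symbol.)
{ [P → P . Y /], [Y → . b] }

Start with: [P → P . Y /]
  [P → P . Y /] has the dot before Y: add [Y → . b]
No further items can be added.

CLOSURE = { [P → P . Y /], [Y → . b] }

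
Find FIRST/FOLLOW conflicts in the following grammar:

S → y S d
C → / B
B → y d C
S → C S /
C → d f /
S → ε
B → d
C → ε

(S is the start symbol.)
Yes. S → C S '/' with FOLLOW(S) on { '/', 'd' }; C → '/' B with FOLLOW(C) on { '/' }; C → d f '/' with FOLLOW(C) on { 'd' }

Nullable non-terminals: C, S.
FIRST sets used below: FIRST(C) = { '/', 'd', ε }, FIRST(S) = { '/', 'd', 'y', ε }

C: nullable alternative(s) C → ε; FOLLOW(C) = { '/', 'd', 'y' }
  C → / B: FIRST \ {ε} = { '/' } — overlaps FOLLOW(C) on { '/' }: CONFLICT
  C → d f /: FIRST \ {ε} = { 'd' } — overlaps FOLLOW(C) on { 'd' }: CONFLICT
  C → ε: FIRST \ {ε} = { } — this is the only nullable alternative, skip

S: nullable alternative(s) S → ε; FOLLOW(S) = { $, '/', 'd' }
  S → y S d: FIRST \ {ε} = { 'y' } — disjoint from FOLLOW(S)
  S → C S /: FIRST \ {ε} = { '/', 'd', 'y' } — overlaps FOLLOW(S) on { '/', 'd' }: CONFLICT
  S → ε: FIRST \ {ε} = { } — this is the only nullable alternative, skip

B has no nullable alternative, so no FIRST/FOLLOW check is needed there.

So the grammar has 3 FIRST/FOLLOW conflicts (marked CONFLICT above).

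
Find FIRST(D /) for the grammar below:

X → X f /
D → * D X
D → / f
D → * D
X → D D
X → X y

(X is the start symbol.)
FIRST sets of the non-terminals involved (from the grammar, by fixed-point iteration):
  FIRST(D) = { '*', '/' }

To compute FIRST(D /), process the symbols left to right:
Symbol D is a non-terminal. Add FIRST(D) \ {ε} = { '*', '/' }
D is not nullable (ε ∉ FIRST(D)), so stop here.
FIRST(D /) = { '*', '/' }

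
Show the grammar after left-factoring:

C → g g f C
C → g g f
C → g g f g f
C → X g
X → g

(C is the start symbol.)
Left-factoring transforms A → αβ₁ | αβ₂ into A → αA' and A' → β₁ | β₂
(α is the longest common prefix among the alternatives). Repeat until
no nonterminal has two alternatives with a common prefix.

Round 1: C has alternatives sharing prefix 'g g f'. Introduce C': C → g g f C'
  Add: C' → C
  Add: C' → ε
  Add: C' → g f

No remaining common prefixes — done.

Resulting grammar:
C → g g f C'
C' → C
C' → ε
C' → g f
C → X g
X → g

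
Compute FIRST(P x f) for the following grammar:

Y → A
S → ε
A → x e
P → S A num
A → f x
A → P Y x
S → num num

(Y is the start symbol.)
FIRST sets of the non-terminals involved (from the grammar, by fixed-point iteration):
  FIRST(P) = { 'f', 'num', 'x' }

To compute FIRST(P x f), process the symbols left to right:
Symbol P is a non-terminal. Add FIRST(P) \ {ε} = { 'f', 'num', 'x' }
P is not nullable (ε ∉ FIRST(P)), so stop here.
FIRST(P x f) = { 'f', 'num', 'x' }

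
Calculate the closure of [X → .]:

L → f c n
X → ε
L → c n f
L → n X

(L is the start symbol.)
{ [X → .] }

Start with: [X → .]
The dot is at the end, so nothing is added.

CLOSURE = { [X → .] }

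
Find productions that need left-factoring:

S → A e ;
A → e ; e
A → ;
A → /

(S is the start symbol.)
No, left-factoring is not needed

Left-factoring is needed when two productions for the same non-terminal
share a common prefix on the right-hand side.

Productions for A:
  A → e ; e
  A → ;
  A → /

No common prefixes found.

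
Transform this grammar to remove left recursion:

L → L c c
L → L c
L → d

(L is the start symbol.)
L is directly left-recursive. The standard transformation for
  A → A α₁ | ... | A α_m | β₁ | ... | β_n
is
  A  → β₁ A' | ... | β_n A'
  A' → α₁ A' | ... | α_m A' | ε

L → d becomes L → d L'
L → L c c becomes L' → c c L'
L → L c becomes L' → c L'
Add L' → ε

Resulting grammar:
L → d L'
L' → c c L'
L' → c L'
L' → ε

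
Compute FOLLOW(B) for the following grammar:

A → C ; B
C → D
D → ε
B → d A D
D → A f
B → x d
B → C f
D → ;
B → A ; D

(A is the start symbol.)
{ $, ';', 'f' }

In A → C ; B: B is at the end, add FOLLOW(A)

The FOLLOW sets referred to above (computed the same way, to a fixed point):
  FOLLOW(A) = { $, ';', 'f' }

Taking the union: FOLLOW(B) = { $, ';', 'f' }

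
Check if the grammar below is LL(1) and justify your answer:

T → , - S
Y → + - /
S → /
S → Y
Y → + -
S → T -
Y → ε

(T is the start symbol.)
No. Predict set conflict for Y: { '+' }

A grammar is LL(1) if for each non-terminal N with multiple productions, the predict sets of those productions are pairwise disjoint, where PREDICT(N → α) = (FIRST(α) \ {ε}) ∪ (FOLLOW(N) if α ⇒* ε).

Relevant sets:
  FIRST(Y) = { '+', ε }
  FIRST(T) = { ',' }
  FOLLOW(Y) = { $, '-' }
  FOLLOW(S) = { $, '-' }

For Y:
  PREDICT(Y → '+' '-' '/') = { '+' }
  PREDICT(Y → '+' '-') = { '+' }
  PREDICT(Y → ε) = { $, '-' }
For S:
  PREDICT(S → '/') = { '/' }
  PREDICT(S → Y) = { $, '+', '-' }
  PREDICT(S → T '-') = { ',' }
T has a single production, so nothing to check there.

Conflict found: Predict set conflict for Y: { '+' }
The grammar is NOT LL(1).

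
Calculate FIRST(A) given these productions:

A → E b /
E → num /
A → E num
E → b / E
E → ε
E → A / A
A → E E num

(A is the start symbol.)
To compute FIRST(A), examine every production with A on the left-hand side, reading each right-hand side left to right until a non-nullable symbol is reached.

FIRST sets of the other non-terminals involved (by the same procedure, iterated to a fixed point):
  FIRST(E) = { 'b', 'num', ε }

From A → E b /:
  - E is a non-terminal: add FIRST(E) \ {ε} = { 'b', 'num' }
    E is nullable, so continue to the next symbol
  - b is a terminal: add 'b' and stop
From A → E num:
  - E is a non-terminal: add FIRST(E) \ {ε} = { 'b', 'num' }
    E is nullable, so continue to the next symbol
  - num is a terminal: add 'num' and stop
From A → E E num:
  - E is a non-terminal: add FIRST(E) \ {ε} = { 'b', 'num' }
    E is nullable, so continue to the next symbol
  - E is a non-terminal: add FIRST(E) \ {ε} = { 'b', 'num' }
    E is nullable, so continue to the next symbol
  - num is a terminal: add 'num' and stop

Collecting: FIRST(A) = { 'b', 'num' }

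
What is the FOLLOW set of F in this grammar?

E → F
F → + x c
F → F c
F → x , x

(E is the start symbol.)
{ $, 'c' }

To compute FOLLOW(F), find every occurrence of F on a right-hand side N → α F β: add FIRST(β) \ {ε}, and if β is empty or nullable also add FOLLOW(N). Iterate to a fixed point.

In E → F: F is at the end, add FOLLOW(E)
In F → F c: F is followed by c, add FIRST(c) \ {ε} = { 'c' }

The FOLLOW sets referred to above (computed the same way, to a fixed point):
  FOLLOW(E) = { $ }

Taking the union: FOLLOW(F) = { $, 'c' }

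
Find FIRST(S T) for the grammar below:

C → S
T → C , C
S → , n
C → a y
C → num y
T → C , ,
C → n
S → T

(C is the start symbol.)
{ ',', 'a', 'n', 'num' }

FIRST sets of the non-terminals involved (from the grammar, by fixed-point iteration):
  FIRST(S) = { ',', 'a', 'n', 'num' }

To compute FIRST(S T), process the symbols left to right:
Symbol S is a non-terminal. Add FIRST(S) \ {ε} = { ',', 'a', 'n', 'num' }
S is not nullable (ε ∉ FIRST(S)), so stop here.
FIRST(S T) = { ',', 'a', 'n', 'num' }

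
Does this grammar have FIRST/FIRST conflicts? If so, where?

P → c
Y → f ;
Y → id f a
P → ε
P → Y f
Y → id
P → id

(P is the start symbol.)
Yes. P → Y f / P → id on { 'id' }; Y → id f a / Y → id on { 'id' }

A FIRST/FIRST conflict occurs when two productions N → α and N → β for the same non-terminal have FIRST(α) ∩ FIRST(β) ≠ ∅ (with ε ∈ FIRST of a nullable right-hand side, so two nullable alternatives also conflict).

FIRST sets of the non-terminals at (or reachable through a nullable prefix from) the front of some alternative:
  FIRST(Y) = { 'f', 'id' }

Productions for P:
  P → c: FIRST = { 'c' }
  P → ε: FIRST = { ε }
  P → Y f: FIRST = { 'f', 'id' }
  P → id: FIRST = { 'id' }
Productions for Y:
  Y → f ;: FIRST = { 'f' }
  Y → id f a: FIRST = { 'id' }
  Y → id: FIRST = { 'id' }

Conflict for P: P → Y f and P → id
  Overlap: { 'id' }
Conflict for Y: Y → id f a and Y → id
  Overlap: { 'id' }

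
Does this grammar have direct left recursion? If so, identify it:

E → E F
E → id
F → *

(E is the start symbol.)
E → E F: LEFT RECURSIVE (starts with E)
E → id: starts with id
F → *: starts with '*'

The grammar has direct left recursion on: E.

Answer: Yes, E is left-recursive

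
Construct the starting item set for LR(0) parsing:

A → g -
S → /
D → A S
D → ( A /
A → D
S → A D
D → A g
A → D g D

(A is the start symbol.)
{ [A → . D g D], [A → . D], [A → . g -], [A' → . A], [D → . ( A /], [D → . A S], [D → . A g] }

First, augment the grammar with A' → A
I₀ = CLOSURE({ [A' → . A] }):
  [A' → . A] has the dot before A: add [A → . g -], [A → . D], [A → . D g D]
  [A → . D] has the dot before D: add [D → . A S], [D → . ( A /], [D → . A g]
No further items can be added.

I₀ = { [A → . D g D], [A → . D], [A → . g -], [A' → . A], [D → . ( A /], [D → . A S], [D → . A g] }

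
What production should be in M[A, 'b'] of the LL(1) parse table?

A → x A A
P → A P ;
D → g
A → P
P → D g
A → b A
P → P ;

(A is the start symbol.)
A → P, A → b A

To find M[A, 'b'], we find productions for A where 'b' is in the predict set (PREDICT(N → α) = (FIRST(α) \ {ε}) ∪ (FOLLOW(N) if α ⇒* ε)).

Relevant sets:
  FIRST(P) = { 'b', 'g', 'x' }

A → x A A: PREDICT = { 'x' }
A → P: PREDICT = { 'b', 'g', 'x' }
  'b' is in predict set, so this production goes in M[A, 'b']
A → b A: PREDICT = { 'b' }
  'b' is in predict set, so this production goes in M[A, 'b']

M[A, 'b'] = A → P, A → b A  (a multiply-defined cell — the grammar is not LL(1))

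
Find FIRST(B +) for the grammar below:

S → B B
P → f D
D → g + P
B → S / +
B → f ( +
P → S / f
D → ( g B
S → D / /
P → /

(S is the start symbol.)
{ '(', 'f', 'g' }

FIRST sets of the non-terminals involved (from the grammar, by fixed-point iteration):
  FIRST(B) = { '(', 'f', 'g' }

To compute FIRST(B +), process the symbols left to right:
Symbol B is a non-terminal. Add FIRST(B) \ {ε} = { '(', 'f', 'g' }
B is not nullable (ε ∉ FIRST(B)), so stop here.
FIRST(B +) = { '(', 'f', 'g' }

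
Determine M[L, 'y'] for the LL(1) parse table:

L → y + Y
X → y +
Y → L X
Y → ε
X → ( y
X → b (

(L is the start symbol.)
To find M[L, 'y'], we find productions for L where 'y' is in the predict set (PREDICT(N → α) = (FIRST(α) \ {ε}) ∪ (FOLLOW(N) if α ⇒* ε)).

L → y + Y: PREDICT = { 'y' }
  'y' is in predict set, so this production goes in M[L, 'y']

M[L, 'y'] = L → y + Y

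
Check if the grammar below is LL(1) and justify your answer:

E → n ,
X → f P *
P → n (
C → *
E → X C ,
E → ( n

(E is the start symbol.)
A grammar is LL(1) if for each non-terminal N with multiple productions, the predict sets of those productions are pairwise disjoint, where PREDICT(N → α) = (FIRST(α) \ {ε}) ∪ (FOLLOW(N) if α ⇒* ε).

Relevant sets:
  FIRST(X) = { 'f' }

For E:
  PREDICT(E → n ',') = { 'n' }
  PREDICT(E → X C ',') = { 'f' }
  PREDICT(E → '(' n) = { '(' }
X, P, C have a single production, so nothing to check there.

All predict sets are disjoint. The grammar IS LL(1).

Answer: Yes, the grammar is LL(1).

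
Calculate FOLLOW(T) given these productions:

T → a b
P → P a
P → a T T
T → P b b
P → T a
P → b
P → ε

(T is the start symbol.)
{ $, 'a', 'b' }

To compute FOLLOW(T), find every occurrence of T on a right-hand side N → α T β: add FIRST(β) \ {ε}, and if β is empty or nullable also add FOLLOW(N). Iterate to a fixed point.

T is the start symbol, so $ ∈ FOLLOW(T).
In P → a T T: T is followed by T, add FIRST(T) \ {ε} = { 'a', 'b' }
In P → a T T: T is at the end, add FOLLOW(P)
In P → T a: T is followed by a, add FIRST(a) \ {ε} = { 'a' }

The FOLLOW sets referred to above (computed the same way, to a fixed point):
  FOLLOW(P) = { 'a', 'b' }

Taking the union: FOLLOW(T) = { $, 'a', 'b' }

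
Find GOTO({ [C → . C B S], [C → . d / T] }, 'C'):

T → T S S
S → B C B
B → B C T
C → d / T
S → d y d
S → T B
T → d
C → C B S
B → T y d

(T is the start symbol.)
GOTO(I, 'C') = CLOSURE({ [A → αX.β] : [A → α.Xβ] ∈ I, X = 'C' })

Items with dot before 'C', with the dot advanced:
  [C → . C B S] → [C → C . B S]
Closure of the advanced items:
  [C → C . B S] has the dot before B: add [B → . B C T], [B → . T y d]
  [B → . T y d] has the dot before T: add [T → . T S S], [T → . d]

GOTO = { [B → . B C T], [B → . T y d], [C → C . B S], [T → . T S S], [T → . d] }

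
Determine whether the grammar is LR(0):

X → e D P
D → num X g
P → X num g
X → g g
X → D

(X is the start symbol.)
Yes, the grammar is LR(0)

A grammar is LR(0) if no state in the canonical LR(0) collection has:
  - both a shift item (dot before a terminal) and a complete item (shift-reduce conflict), or
  - two or more complete items (reduce-reduce conflict; the accept item [X' → X .] counts as a complete item here).

Augment with X' → X and build the canonical LR(0) collection (I0 = CLOSURE({[X' → . X]}), then GOTO on every symbol after a dot until no new states appear). It has 14 states:
  I0: { [D → . num X g], [X → . D], [X → . e D P], [X → . g g], [X' → . X] }  — shift
  I1: { [X → D .] }  — reduce
  I2: { [X' → X .] }  — accept
  I3: { [D → . num X g], [X → e . D P] }  — shift
  I4: { [X → g . g] }  — shift
  I5: { [D → . num X g], [D → num . X g], [X → . D], [X → . e D P], [X → . g g] }  — shift
  I6: { [D → num X . g] }  — shift
  I7: { [D → num X g .] }  — reduce
  I8: { [X → g g .] }  — reduce
  I9: { [D → . num X g], [P → . X num g], [X → . D], [X → . e D P], [X → . g g], [X → e D . P] }  — shift
  I10: { [X → e D P .] }  — reduce
  I11: { [P → X . num g] }  — shift
  I12: { [P → X num . g] }  — shift
  I13: { [P → X num g .] }  — reduce

Every state is either a pure shift/goto state or contains exactly one complete item and nothing to shift — no conflicts. The grammar is LR(0).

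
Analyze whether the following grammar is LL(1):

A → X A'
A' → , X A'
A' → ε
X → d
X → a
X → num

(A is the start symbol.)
Yes, the grammar is LL(1).

A grammar is LL(1) if for each non-terminal N with multiple productions, the predict sets of those productions are pairwise disjoint, where PREDICT(N → α) = (FIRST(α) \ {ε}) ∪ (FOLLOW(N) if α ⇒* ε).

Relevant sets:
  FOLLOW(A') = { $ }

For A':
  PREDICT(A' → ',' X A') = { ',' }
  PREDICT(A' → ε) = { $ }
For X:
  PREDICT(X → d) = { 'd' }
  PREDICT(X → a) = { 'a' }
  PREDICT(X → num) = { 'num' }
A has a single production, so nothing to check there.

All predict sets are disjoint. The grammar IS LL(1).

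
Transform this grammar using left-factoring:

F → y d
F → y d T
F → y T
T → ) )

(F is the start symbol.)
Left-factoring transforms A → αβ₁ | αβ₂ into A → αA' and A' → β₁ | β₂
(α is the longest common prefix among the alternatives). Repeat until
no nonterminal has two alternatives with a common prefix.

Round 1: F has alternatives sharing prefix 'y'. Introduce F': F → y F'
  Add: F' → d
  Add: F' → d T
  Add: F' → T

Round 2: F' has alternatives sharing prefix 'd'. Introduce F'': F' → d F''
  Add: F'' → ε
  Add: F'' → T

No remaining common prefixes — done.

Resulting grammar:
F → y F'
F' → d F''
F'' → ε
F'' → T
F' → T
T → ) )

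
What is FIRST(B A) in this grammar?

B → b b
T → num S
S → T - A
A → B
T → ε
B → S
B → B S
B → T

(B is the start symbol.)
FIRST sets of the non-terminals involved (from the grammar, by fixed-point iteration):
  FIRST(B) = { '-', 'b', 'num', ε }
  FIRST(A) = { '-', 'b', 'num', ε }

To compute FIRST(B A), process the symbols left to right:
Symbol B is a non-terminal. Add FIRST(B) \ {ε} = { '-', 'b', 'num' }
B is nullable (ε ∈ FIRST(B)), continue to the next symbol.
Symbol A is a non-terminal. Add FIRST(A) \ {ε} = { '-', 'b', 'num' }
A is nullable (ε ∈ FIRST(A)), continue to the next symbol.
All symbols are nullable, so ε is in the result.
FIRST(B A) = { '-', 'b', 'num', ε }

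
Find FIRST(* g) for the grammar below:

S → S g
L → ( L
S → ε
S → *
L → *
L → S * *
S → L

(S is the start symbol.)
{ '*' }

To compute FIRST(* g), process the symbols left to right:
Symbol * is a terminal. Add '*' and stop.
FIRST(* g) = { '*' }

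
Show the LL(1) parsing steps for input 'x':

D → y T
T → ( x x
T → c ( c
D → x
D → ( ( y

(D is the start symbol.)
LL(1) parsing maintains a stack (initially the start symbol over $) and the input. At each step: if the stack top is a terminal, match it against the current input token; if it is a non-terminal N, replace it with the RHS of M[N, lookahead] (the unique production whose predict set contains the lookahead).

Stack is shown with the top on the left.

Stack  Input  Action
--------------------
D $    x $    output D → x
x $    x $    match 'x'
$      $      accept

The string is accepted.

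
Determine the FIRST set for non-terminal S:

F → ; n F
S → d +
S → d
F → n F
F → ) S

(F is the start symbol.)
From S → d +:
  - d is a terminal: add 'd' and stop
From S → d:
  - d is a terminal: add 'd' and stop

Collecting: FIRST(S) = { 'd' }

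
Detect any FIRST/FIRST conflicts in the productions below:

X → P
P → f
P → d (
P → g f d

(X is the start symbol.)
Productions for P:
  P → f: FIRST = { 'f' }
  P → d (: FIRST = { 'd' }
  P → g f d: FIRST = { 'g' }
X has only one production, so no FIRST/FIRST conflict is possible there.

All alternatives of each non-terminal have pairwise disjoint FIRST sets.

Answer: No FIRST/FIRST conflicts.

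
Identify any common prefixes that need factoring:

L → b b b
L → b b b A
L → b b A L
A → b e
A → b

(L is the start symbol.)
Left-factoring is needed when two productions for the same non-terminal
share a common prefix on the right-hand side.

Productions for L:
  L → b b b
  L → b b b A
  L → b b A L
Productions for A:
  A → b e
  A → b

Found common prefix 'b b' in productions for L
Found common prefix 'b' in productions for A

Answer: Yes, L has productions with common prefix 'b b'; A has productions with common prefix 'b'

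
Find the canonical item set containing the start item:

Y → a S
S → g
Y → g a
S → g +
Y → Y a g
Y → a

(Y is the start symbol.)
{ [Y → . Y a g], [Y → . a S], [Y → . a], [Y → . g a], [Y' → . Y] }

First, augment the grammar with Y' → Y
I₀ = CLOSURE({ [Y' → . Y] }):
  [Y' → . Y] has the dot before Y: add [Y → . a S], [Y → . g a], [Y → . Y a g], [Y → . a]
No further items can be added.

I₀ = { [Y → . Y a g], [Y → . a S], [Y → . a], [Y → . g a], [Y' → . Y] }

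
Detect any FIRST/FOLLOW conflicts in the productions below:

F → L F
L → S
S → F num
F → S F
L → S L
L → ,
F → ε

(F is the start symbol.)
Yes. F → L F with FOLLOW(F) on { 'num' }; F → S F with FOLLOW(F) on { 'num' }

Nullable non-terminals: F.
FIRST sets used below: FIRST(L) = { ',', 'num' }, FIRST(S) = { ',', 'num' }

F: nullable alternative(s) F → ε; FOLLOW(F) = { $, 'num' }
  F → L F: FIRST \ {ε} = { ',', 'num' } — overlaps FOLLOW(F) on { 'num' }: CONFLICT
  F → S F: FIRST \ {ε} = { ',', 'num' } — overlaps FOLLOW(F) on { 'num' }: CONFLICT
  F → ε: FIRST \ {ε} = { } — this is the only nullable alternative, skip

L, S have no nullable alternative, so no FIRST/FOLLOW check is needed there.

So the grammar has 2 FIRST/FOLLOW conflicts (marked CONFLICT above).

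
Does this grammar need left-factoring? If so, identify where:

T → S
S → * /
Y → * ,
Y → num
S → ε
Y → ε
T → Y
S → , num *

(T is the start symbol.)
Left-factoring is needed when two productions for the same non-terminal
share a common prefix on the right-hand side.

Productions for T:
  T → S
  T → Y
Productions for S:
  S → * /
  S → ε
  S → , num *
Productions for Y:
  Y → * ,
  Y → num
  Y → ε

No common prefixes found.

Answer: No, left-factoring is not needed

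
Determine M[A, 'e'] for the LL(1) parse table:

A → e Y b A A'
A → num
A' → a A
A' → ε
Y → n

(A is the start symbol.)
To find M[A, 'e'], we find productions for A where 'e' is in the predict set (PREDICT(N → α) = (FIRST(α) \ {ε}) ∪ (FOLLOW(N) if α ⇒* ε)).

A → e Y b A A': PREDICT = { 'e' }
  'e' is in predict set, so this production goes in M[A, 'e']
A → num: PREDICT = { 'num' }

M[A, 'e'] = A → e Y b A A'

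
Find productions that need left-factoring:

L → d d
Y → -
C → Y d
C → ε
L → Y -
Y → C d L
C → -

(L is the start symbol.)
No, left-factoring is not needed

Left-factoring is needed when two productions for the same non-terminal
share a common prefix on the right-hand side.

Productions for L:
  L → d d
  L → Y -
Productions for Y:
  Y → -
  Y → C d L
Productions for C:
  C → Y d
  C → ε
  C → -

No common prefixes found.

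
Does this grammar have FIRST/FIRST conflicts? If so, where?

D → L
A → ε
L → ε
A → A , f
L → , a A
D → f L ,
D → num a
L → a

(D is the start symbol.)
No FIRST/FIRST conflicts.

A FIRST/FIRST conflict occurs when two productions N → α and N → β for the same non-terminal have FIRST(α) ∩ FIRST(β) ≠ ∅ (with ε ∈ FIRST of a nullable right-hand side, so two nullable alternatives also conflict).

FIRST sets of the non-terminals at (or reachable through a nullable prefix from) the front of some alternative:
  FIRST(L) = { ',', 'a', ε }
  FIRST(A) = { ',', ε }

Productions for D:
  D → L: FIRST = { ',', 'a', ε }
  D → f L ,: FIRST = { 'f' }
  D → num a: FIRST = { 'num' }
Productions for A:
  A → ε: FIRST = { ε }
  A → A , f: FIRST = { ',' }
Productions for L:
  L → ε: FIRST = { ε }
  L → , a A: FIRST = { ',' }
  L → a: FIRST = { 'a' }

All alternatives of each non-terminal have pairwise disjoint FIRST sets.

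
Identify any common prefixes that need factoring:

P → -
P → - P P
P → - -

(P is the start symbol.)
Yes, P has productions with common prefix '-'

Left-factoring is needed when two productions for the same non-terminal
share a common prefix on the right-hand side.

Productions for P:
  P → -
  P → - P P
  P → - -

Found common prefix '-' in productions for P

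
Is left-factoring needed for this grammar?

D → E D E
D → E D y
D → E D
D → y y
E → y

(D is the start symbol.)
Left-factoring is needed when two productions for the same non-terminal
share a common prefix on the right-hand side.

Productions for D:
  D → E D E
  D → E D y
  D → E D
  D → y y

Found common prefix 'E D' in productions for D

Answer: Yes, D has productions with common prefix 'E D'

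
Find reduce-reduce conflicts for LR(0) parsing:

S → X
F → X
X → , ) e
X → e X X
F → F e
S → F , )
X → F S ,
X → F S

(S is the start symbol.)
Augment with S' → S and build the canonical LR(0) collection (I0 = CLOSURE({[S' → . S]}), then GOTO on every symbol after a dot until no new states appear). It has 16 states:
  I0: { [F → . F e], [F → . X], [S → . F , )], [S → . X], [S' → . S], [X → . , ) e], [X → . F S ,], [X → . F S], [X → . e X X] }  — shift
  I1: { [X → , . ) e] }  — shift
  I2: { [F → . F e], [F → . X], [F → F . e], [S → . F , )], [S → . X], [S → F . , )], [X → . , ) e], [X → . F S ,], [X → . F S], [X → . e X X], [X → F . S ,], [X → F . S] }  — shift
  I3: { [S' → S .] }  — accept
  I4: { [F → X .], [S → X .] }  — 2 reduces
  I5: { [F → . F e], [F → . X], [X → . , ) e], [X → . F S ,], [X → . F S], [X → . e X X], [X → e . X X] }  — shift
  I6: { [F → . F e], [F → . X], [F → F . e], [S → . F , )], [S → . X], [X → . , ) e], [X → . F S ,], [X → . F S], [X → . e X X], [X → F . S ,], [X → F . S] }  — shift
  I7: { [F → . F e], [F → . X], [F → X .], [X → . , ) e], [X → . F S ,], [X → . F S], [X → . e X X], [X → e X . X] }  — shift, reduce
  I8: { [F → X .], [X → e X X .] }  — 2 reduces
  I9: { [X → F S . ,], [X → F S .] }  — shift, reduce
  I10: { [F → . F e], [F → . X], [F → F e .], [X → . , ) e], [X → . F S ,], [X → . F S], [X → . e X X], [X → e . X X] }  — shift, reduce
  I11: { [X → F S , .] }  — reduce
  I12: { [S → F , . )], [X → , . ) e] }  — shift
  I13: { [S → F , ) .], [X → , ) . e] }  — shift, reduce
  I14: { [X → , ) e .] }  — reduce
  I15: { [X → , ) . e] }  — shift

I4 contains complete items [F → X .], [S → X .] — reduce-reduce conflict.
I8 contains complete items [F → X .], [X → e X X .] — reduce-reduce conflict.

Answer: Yes — I4: [F → X .] vs [S → X .]; I8: [F → X .] vs [X → e X X .]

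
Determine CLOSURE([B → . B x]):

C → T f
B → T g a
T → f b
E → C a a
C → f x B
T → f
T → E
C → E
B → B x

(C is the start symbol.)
To compute CLOSURE, for each item [A → α.Bβ] where B is a non-terminal, add [B → .γ] for all productions B → γ; repeat for the newly added items until nothing changes.

Start with: [B → . B x]
  [B → . B x] has the dot before B: add [B → . T g a]
  [B → . T g a] has the dot before T: add [T → . f b], [T → . f], [T → . E]
  [T → . E] has the dot before E: add [E → . C a a]
  [E → . C a a] has the dot before C: add [C → . T f], [C → . f x B], [C → . E]
No further items can be added.

CLOSURE = { [B → . B x], [B → . T g a], [C → . E], [C → . T f], [C → . f x B], [E → . C a a], [T → . E], [T → . f b], [T → . f] }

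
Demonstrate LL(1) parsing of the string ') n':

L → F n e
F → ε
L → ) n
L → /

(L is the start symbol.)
Stack is shown with the top on the left.

Stack  Input  Action
--------------------
L $    ) n $  output L → ) n
) n $  ) n $  match ')'
n $    n $    match 'n'
$      $      accept

The string is accepted.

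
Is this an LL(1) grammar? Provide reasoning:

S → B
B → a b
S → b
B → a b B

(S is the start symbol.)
A grammar is LL(1) if for each non-terminal N with multiple productions, the predict sets of those productions are pairwise disjoint, where PREDICT(N → α) = (FIRST(α) \ {ε}) ∪ (FOLLOW(N) if α ⇒* ε).

Relevant sets:
  FIRST(B) = { 'a' }

For S:
  PREDICT(S → B) = { 'a' }
  PREDICT(S → b) = { 'b' }
For B:
  PREDICT(B → a b) = { 'a' }
  PREDICT(B → a b B) = { 'a' }

Conflict found: Predict set conflict for B: { 'a' }
The grammar is NOT LL(1).

Answer: No. Predict set conflict for B: { 'a' }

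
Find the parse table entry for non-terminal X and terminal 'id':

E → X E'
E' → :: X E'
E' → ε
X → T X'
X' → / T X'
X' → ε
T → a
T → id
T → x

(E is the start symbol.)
X → T X'

To find M[X, 'id'], we find productions for X where 'id' is in the predict set (PREDICT(N → α) = (FIRST(α) \ {ε}) ∪ (FOLLOW(N) if α ⇒* ε)).

Relevant sets:
  FIRST(T) = { 'a', 'id', 'x' }

X → T X': PREDICT = { 'a', 'id', 'x' }
  'id' is in predict set, so this production goes in M[X, 'id']

M[X, 'id'] = X → T X'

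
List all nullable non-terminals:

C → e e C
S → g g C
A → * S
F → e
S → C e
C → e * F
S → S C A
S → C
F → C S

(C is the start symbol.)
A non-terminal is nullable if it can derive ε (the empty string): either it has an ε-production, or it has a production whose right-hand side consists entirely of nullable non-terminals.

There are no ε-productions, so no non-terminal can derive ε.
No non-terminals are nullable.

Answer: None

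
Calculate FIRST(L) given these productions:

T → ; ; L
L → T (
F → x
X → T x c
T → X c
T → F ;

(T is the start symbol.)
{ ';', 'x' }

To compute FIRST(L), examine every production with L on the left-hand side, reading each right-hand side left to right until a non-nullable symbol is reached.

FIRST sets of the other non-terminals involved (by the same procedure, iterated to a fixed point):
  FIRST(T) = { ';', 'x' }

From L → T (:
  - T is a non-terminal: add FIRST(T) \ {ε} = { ';', 'x' }
    T is not nullable, so stop

Collecting: FIRST(L) = { ';', 'x' }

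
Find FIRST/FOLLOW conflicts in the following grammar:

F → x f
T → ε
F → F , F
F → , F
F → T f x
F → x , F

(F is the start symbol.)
Nullable non-terminals: T.
T has a nullable alternative but only one production, so nothing to check.

F has no nullable alternative, so no FIRST/FOLLOW check is needed there.

No FIRST/FOLLOW conflicts found.

Answer: No FIRST/FOLLOW conflicts.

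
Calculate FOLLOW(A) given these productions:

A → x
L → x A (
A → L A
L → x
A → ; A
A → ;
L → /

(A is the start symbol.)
{ $, '(' }

A is the start symbol, so $ ∈ FOLLOW(A).
In L → x A (: A is followed by '(', add FIRST('(') \ {ε} = { '(' }
In A → L A: A is at the end; this adds FOLLOW(A) to itself — nothing new
In A → ; A: A is at the end; this adds FOLLOW(A) to itself — nothing new

Taking the union: FOLLOW(A) = { $, '(' }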